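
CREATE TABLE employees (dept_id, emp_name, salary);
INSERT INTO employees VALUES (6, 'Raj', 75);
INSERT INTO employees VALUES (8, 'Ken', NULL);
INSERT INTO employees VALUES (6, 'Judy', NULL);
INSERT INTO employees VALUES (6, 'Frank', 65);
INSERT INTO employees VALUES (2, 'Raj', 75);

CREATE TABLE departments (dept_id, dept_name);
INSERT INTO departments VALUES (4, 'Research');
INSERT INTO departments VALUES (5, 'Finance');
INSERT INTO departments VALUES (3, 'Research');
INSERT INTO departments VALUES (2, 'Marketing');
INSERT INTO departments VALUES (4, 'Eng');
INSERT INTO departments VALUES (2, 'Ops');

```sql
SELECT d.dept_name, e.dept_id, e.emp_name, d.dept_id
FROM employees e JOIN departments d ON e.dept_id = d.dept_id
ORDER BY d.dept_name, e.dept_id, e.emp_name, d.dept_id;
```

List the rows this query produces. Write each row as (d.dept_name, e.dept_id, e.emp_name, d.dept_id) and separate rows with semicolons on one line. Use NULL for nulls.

(Marketing, 2, Raj, 2); (Ops, 2, Raj, 2)

INNER JOIN keeps only pairs where the ON condition holds.
Matching on e.dept_id = d.dept_id.
Matched pairs: 2.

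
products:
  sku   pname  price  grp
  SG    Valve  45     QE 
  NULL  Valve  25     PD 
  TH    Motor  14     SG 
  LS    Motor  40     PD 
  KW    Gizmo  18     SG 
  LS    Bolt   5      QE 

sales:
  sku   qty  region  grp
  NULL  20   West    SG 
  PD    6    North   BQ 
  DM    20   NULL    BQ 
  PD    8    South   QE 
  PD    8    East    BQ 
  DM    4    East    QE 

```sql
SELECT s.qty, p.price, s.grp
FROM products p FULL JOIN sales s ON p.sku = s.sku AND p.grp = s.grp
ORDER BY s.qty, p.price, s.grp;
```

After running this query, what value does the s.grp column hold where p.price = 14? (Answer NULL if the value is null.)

NULL

FULL OUTER JOIN keeps every row from both sides; unmatched rows get NULL for the other side's columns.
Matching on p.sku = s.sku AND p.grp = s.grp. A NULL in a compared column never satisfies the condition.
Matched pairs: 0; unmatched p rows kept: 6; unmatched s rows kept: 6.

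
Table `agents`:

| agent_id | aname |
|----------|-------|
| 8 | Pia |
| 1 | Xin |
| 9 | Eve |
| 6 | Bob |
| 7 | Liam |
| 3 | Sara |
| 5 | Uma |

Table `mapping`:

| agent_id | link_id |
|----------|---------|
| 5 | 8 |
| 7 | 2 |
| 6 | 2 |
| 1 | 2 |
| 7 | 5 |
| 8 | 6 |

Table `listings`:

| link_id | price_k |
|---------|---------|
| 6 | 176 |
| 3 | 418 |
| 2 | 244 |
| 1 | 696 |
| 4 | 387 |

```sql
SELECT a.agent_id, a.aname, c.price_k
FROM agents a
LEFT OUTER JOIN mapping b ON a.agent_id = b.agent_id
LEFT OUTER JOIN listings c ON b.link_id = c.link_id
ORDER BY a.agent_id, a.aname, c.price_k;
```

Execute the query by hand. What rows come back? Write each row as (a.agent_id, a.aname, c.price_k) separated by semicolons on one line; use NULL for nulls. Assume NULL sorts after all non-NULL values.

Step 1 — a LEFT JOIN b on agent_id → 8 row(s).
Then LEFT JOIN `listings c` on link_id: each of those 8 rows is kept; rows whose b.link_id has no match in c get NULL for c's columns.

(1, Xin, 244); (3, Sara, NULL); (5, Uma, NULL); (6, Bob, 244); (7, Liam, 244); (7, Liam, NULL); (8, Pia, 176); (9, Eve, NULL)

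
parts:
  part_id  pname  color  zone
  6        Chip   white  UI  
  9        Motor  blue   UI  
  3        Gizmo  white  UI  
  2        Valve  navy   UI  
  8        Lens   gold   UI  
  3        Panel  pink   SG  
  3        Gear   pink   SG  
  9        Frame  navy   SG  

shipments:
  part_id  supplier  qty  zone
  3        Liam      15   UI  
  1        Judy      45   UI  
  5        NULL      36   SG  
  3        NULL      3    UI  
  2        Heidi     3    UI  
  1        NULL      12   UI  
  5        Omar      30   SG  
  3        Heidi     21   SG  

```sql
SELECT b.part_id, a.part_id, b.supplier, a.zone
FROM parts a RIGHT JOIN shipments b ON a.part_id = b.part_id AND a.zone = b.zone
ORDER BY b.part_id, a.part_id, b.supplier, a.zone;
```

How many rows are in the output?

RIGHT JOIN keeps every row from `shipments`; unmatched rows get NULL for `parts`'s columns.
Matching on a.part_id = b.part_id AND a.zone = b.zone.
Matched pairs: 5; unmatched b rows kept: 4.
Total: 5 matched + 4 padded = 9 rows.

9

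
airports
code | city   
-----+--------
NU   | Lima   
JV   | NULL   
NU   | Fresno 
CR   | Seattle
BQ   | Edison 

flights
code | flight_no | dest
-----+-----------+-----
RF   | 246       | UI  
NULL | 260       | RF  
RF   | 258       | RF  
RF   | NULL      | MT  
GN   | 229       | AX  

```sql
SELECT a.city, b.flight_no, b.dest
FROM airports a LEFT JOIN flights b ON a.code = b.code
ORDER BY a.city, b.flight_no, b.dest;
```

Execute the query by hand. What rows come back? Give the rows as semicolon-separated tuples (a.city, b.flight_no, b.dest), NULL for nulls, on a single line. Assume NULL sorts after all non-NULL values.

(Edison, NULL, NULL); (Fresno, NULL, NULL); (Lima, NULL, NULL); (Seattle, NULL, NULL); (NULL, NULL, NULL)

LEFT JOIN keeps every row from `airports`; unmatched rows get NULL for `flights`'s columns.
Matching on a.code = b.code. A NULL in a compared column never satisfies the condition.
Matched pairs: 0; unmatched a rows kept: 5.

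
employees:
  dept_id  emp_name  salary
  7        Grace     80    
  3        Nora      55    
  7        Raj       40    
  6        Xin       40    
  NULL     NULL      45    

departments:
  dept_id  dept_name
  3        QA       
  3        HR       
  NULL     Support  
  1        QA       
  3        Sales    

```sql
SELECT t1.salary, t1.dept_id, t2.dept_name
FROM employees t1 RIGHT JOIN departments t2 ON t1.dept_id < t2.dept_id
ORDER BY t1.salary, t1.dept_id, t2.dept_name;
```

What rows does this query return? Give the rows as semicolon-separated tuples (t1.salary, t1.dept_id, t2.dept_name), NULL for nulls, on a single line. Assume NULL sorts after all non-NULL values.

RIGHT JOIN keeps every row from `departments`; unmatched rows get NULL for `employees`'s columns.
Matching on t1.dept_id < t2.dept_id. A NULL in a compared column never satisfies the condition.
- dept_id=7: no matching t2 row.
- dept_id=3: no matching t2 row.
- dept_id=7: no matching t2 row.
- dept_id=6: no matching t2 row.
- dept_id=NULL: no matching t2 row.
- plus 5 unmatched t2 row(s), each kept with NULL t1 columns.
After projecting and ordering:
t1.salary | t1.dept_id | t2.dept_name
NULL | NULL | HR
NULL | NULL | QA
NULL | NULL | QA
NULL | NULL | Sales
NULL | NULL | Support

(NULL, NULL, HR); (NULL, NULL, QA); (NULL, NULL, QA); (NULL, NULL, Sales); (NULL, NULL, Support)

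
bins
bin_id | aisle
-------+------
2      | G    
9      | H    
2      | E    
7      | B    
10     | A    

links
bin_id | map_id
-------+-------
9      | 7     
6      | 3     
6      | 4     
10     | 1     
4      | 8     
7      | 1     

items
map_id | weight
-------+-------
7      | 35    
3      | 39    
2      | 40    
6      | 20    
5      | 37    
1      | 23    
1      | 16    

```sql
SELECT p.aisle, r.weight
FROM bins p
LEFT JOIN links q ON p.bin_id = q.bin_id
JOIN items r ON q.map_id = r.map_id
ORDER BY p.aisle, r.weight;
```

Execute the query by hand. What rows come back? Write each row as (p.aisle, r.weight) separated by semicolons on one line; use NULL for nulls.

Joins associate left-to-right: bins LEFT JOIN links on bin_id gives 5 intermediate row(s).
Then INNER JOIN `items r` on map_id: keep only rows whose q.map_id appears in r.

(A, 16); (A, 23); (B, 16); (B, 23); (H, 35)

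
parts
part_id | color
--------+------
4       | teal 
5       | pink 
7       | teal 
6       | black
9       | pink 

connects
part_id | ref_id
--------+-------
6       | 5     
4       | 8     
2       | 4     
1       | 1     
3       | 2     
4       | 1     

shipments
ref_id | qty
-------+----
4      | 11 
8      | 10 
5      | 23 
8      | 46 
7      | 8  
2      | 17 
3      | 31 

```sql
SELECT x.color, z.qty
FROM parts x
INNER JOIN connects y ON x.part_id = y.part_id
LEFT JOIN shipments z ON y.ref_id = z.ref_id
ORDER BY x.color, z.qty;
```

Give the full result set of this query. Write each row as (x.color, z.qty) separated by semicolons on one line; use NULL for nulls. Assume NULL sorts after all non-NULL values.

(black, 23); (teal, 10); (teal, 46); (teal, NULL)

Step 1 — x INNER JOIN y on part_id → 3 row(s).
Then LEFT JOIN `shipments z` on ref_id: each of those 3 rows is kept; rows whose y.ref_id has no match in z get NULL for z's columns.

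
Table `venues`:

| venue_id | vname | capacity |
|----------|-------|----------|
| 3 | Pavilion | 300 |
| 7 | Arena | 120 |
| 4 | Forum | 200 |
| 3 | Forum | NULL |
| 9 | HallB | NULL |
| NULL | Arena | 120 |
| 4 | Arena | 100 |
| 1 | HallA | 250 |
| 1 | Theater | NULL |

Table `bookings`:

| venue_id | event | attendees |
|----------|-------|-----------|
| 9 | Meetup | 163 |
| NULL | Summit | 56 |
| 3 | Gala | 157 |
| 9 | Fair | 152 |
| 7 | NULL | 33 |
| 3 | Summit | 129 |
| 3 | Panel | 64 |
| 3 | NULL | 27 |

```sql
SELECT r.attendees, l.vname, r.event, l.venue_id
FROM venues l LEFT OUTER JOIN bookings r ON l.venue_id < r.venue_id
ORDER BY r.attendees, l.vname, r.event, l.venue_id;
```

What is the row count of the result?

LEFT JOIN keeps every row from `venues`; unmatched rows get NULL for `bookings`'s columns.
Matching on l.venue_id < r.venue_id. A NULL in a compared column never satisfies the condition.
Matched pairs: 28; unmatched l rows kept: 2.
Total: 28 matched + 2 padded = 30 rows.

30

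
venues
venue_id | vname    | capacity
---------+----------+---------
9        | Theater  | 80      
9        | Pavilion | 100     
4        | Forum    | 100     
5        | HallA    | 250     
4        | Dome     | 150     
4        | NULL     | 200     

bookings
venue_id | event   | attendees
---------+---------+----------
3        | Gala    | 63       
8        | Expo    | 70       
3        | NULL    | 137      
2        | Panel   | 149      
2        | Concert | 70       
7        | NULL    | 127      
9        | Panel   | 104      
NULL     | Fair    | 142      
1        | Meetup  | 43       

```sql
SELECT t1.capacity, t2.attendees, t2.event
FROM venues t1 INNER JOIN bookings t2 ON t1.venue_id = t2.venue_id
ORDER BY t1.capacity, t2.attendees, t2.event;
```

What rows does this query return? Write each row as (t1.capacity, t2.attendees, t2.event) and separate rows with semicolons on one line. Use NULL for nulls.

INNER JOIN keeps only pairs where the ON condition holds.
Matching on t1.venue_id = t2.venue_id. A NULL in a compared column never satisfies the condition.
- venue_id=9: 1 matching t2 row(s), so 1 row(s) emitted.
- venue_id=9: 1 matching t2 row(s), so 1 row(s) emitted.
- venue_id=4: no matching t2 row, dropped.
- venue_id=5: no matching t2 row, dropped.
- venue_id=4: no matching t2 row, dropped.
- venue_id=4: no matching t2 row, dropped.
After projecting and ordering:
t1.capacity | t2.attendees | t2.event
80 | 104 | Panel
100 | 104 | Panel

(80, 104, Panel); (100, 104, Panel)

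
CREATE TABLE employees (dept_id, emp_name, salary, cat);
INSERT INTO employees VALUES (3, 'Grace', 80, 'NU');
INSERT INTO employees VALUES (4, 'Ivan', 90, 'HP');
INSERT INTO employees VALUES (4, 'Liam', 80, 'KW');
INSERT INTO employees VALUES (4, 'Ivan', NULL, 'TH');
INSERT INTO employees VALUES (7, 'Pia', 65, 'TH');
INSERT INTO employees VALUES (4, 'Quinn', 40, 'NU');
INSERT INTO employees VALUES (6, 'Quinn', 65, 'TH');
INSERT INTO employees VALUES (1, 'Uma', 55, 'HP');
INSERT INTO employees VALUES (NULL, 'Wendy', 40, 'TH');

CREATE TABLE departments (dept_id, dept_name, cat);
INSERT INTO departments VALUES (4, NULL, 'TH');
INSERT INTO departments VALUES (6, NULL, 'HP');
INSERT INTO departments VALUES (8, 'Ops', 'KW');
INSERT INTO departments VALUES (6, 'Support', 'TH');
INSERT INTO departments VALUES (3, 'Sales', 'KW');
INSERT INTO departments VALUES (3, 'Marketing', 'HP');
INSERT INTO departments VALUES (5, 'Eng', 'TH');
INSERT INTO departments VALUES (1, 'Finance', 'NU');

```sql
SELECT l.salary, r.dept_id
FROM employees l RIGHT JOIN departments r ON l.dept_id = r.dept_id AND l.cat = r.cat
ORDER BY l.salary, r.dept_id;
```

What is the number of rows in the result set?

RIGHT JOIN keeps every row from `departments`; unmatched rows get NULL for `employees`'s columns.
Matching on l.dept_id = r.dept_id AND l.cat = r.cat. A NULL in a compared column never satisfies the condition.
- dept_id=3, cat=NU: no matching r row.
- dept_id=4, cat=HP: no matching r row.
- dept_id=4, cat=KW: no matching r row.
- dept_id=4, cat=TH: 1 matching r row(s), so 1 row(s) emitted.
- dept_id=7, cat=TH: no matching r row.
- dept_id=4, cat=NU: no matching r row.
- dept_id=6, cat=TH: 1 matching r row(s), so 1 row(s) emitted.
- dept_id=1, cat=HP: no matching r row.
- dept_id=NULL, cat=TH: no matching r row.
- plus 6 unmatched r row(s), each kept with NULL l columns.
Total: 2 matched + 6 padded = 8 rows.

8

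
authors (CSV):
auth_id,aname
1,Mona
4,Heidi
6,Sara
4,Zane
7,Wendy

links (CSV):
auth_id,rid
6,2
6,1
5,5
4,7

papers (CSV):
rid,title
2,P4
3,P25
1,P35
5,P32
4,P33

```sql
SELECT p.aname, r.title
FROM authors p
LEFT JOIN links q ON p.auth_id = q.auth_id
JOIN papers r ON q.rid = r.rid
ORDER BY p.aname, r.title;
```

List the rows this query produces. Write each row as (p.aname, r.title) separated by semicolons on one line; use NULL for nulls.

(Sara, P35); (Sara, P4)

Joins associate left-to-right: authors LEFT JOIN links on auth_id gives 6 intermediate row(s).
Then INNER JOIN `papers r` on rid: keep only rows whose q.rid appears in r.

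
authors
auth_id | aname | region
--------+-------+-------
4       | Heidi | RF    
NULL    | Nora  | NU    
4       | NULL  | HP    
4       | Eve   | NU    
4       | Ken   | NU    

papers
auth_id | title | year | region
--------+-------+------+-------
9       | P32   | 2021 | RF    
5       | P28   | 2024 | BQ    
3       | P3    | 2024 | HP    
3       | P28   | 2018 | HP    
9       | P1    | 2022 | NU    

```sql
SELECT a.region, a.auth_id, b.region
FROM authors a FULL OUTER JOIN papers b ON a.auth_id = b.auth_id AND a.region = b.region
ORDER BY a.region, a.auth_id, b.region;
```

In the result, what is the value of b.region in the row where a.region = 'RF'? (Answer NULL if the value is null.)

NULL

FULL OUTER JOIN keeps every row from both sides; unmatched rows get NULL for the other side's columns.
Matching on a.auth_id = b.auth_id AND a.region = b.region. A NULL in a compared column never satisfies the condition.
Matched pairs: 0; unmatched a rows kept: 5; unmatched b rows kept: 5.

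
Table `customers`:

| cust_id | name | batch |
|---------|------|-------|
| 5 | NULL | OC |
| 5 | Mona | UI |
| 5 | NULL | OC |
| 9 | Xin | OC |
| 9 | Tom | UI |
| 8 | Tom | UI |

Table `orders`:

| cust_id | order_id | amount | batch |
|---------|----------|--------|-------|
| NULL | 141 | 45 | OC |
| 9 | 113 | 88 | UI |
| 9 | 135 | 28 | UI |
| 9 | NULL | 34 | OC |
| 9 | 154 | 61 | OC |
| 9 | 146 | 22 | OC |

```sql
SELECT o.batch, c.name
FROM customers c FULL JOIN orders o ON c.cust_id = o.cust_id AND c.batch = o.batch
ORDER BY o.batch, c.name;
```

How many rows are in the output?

10

FULL OUTER JOIN keeps every row from both sides; unmatched rows get NULL for the other side's columns.
Matching on c.cust_id = o.cust_id AND c.batch = o.batch. A NULL in a compared column never satisfies the condition.
- c[0] cust_id=5, batch=OC → no match; kept with NULLs on the o side.
- c[1] cust_id=5, batch=UI → no match; kept with NULLs on the o side.
- c[2] cust_id=5, batch=OC → no match; kept with NULLs on the o side.
- c[3] cust_id=9, batch=OC → 3 match(es) in o → 3 row(s).
- c[4] cust_id=9, batch=UI → 2 match(es) in o → 2 row(s).
- c[5] cust_id=8, batch=UI → no match; kept with NULLs on the o side.
- plus 1 unmatched o row(s), each kept with NULL c columns.
Total: 5 matched + 5 padded = 10 rows.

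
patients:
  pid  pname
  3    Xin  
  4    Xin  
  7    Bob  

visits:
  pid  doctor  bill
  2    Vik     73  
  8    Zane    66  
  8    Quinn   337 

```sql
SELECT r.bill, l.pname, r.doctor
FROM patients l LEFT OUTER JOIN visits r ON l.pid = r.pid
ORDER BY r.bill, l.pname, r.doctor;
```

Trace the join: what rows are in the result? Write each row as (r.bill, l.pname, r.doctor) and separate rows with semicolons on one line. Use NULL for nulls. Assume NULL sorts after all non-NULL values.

(NULL, Bob, NULL); (NULL, Xin, NULL); (NULL, Xin, NULL)

LEFT JOIN keeps every row from `patients`; unmatched rows get NULL for `visits`'s columns.
Matching on l.pid = r.pid.
Matched pairs: 0; unmatched l rows kept: 3.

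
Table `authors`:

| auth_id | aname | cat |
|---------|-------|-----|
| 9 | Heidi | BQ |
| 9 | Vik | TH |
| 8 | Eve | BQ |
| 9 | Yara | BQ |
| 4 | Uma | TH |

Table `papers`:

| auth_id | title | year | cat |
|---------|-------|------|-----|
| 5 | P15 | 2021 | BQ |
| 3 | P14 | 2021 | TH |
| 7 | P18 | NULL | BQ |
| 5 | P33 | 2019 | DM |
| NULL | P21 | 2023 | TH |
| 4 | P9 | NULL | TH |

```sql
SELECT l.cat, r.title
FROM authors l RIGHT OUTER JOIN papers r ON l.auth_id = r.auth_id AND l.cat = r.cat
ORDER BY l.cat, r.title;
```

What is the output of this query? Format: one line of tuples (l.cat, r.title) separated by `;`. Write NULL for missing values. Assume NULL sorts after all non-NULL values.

RIGHT JOIN keeps every row from `papers`; unmatched rows get NULL for `authors`'s columns.
Matching on l.auth_id = r.auth_id AND l.cat = r.cat. A NULL in a compared column never satisfies the condition.
- auth_id=9, cat=BQ: no matching r row.
- auth_id=9, cat=TH: no matching r row.
- auth_id=8, cat=BQ: no matching r row.
- auth_id=9, cat=BQ: no matching r row.
- auth_id=4, cat=TH: 1 matching r row(s), so 1 row(s) emitted.
- 5 row(s) from r found no l partner → padded with NULL.
After projecting and ordering:
l.cat | r.title
TH | P9
NULL | P14
NULL | P15
NULL | P18
NULL | P21
NULL | P33

(TH, P9); (NULL, P14); (NULL, P15); (NULL, P18); (NULL, P21); (NULL, P33)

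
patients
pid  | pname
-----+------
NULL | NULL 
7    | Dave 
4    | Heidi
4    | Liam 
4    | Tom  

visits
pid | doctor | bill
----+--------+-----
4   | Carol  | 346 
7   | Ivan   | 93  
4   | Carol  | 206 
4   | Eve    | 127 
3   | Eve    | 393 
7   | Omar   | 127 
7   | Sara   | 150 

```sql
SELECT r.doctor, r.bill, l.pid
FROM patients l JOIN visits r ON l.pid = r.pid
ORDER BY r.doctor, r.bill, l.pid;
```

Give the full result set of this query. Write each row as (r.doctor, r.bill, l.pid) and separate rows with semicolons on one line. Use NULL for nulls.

(Carol, 206, 4); (Carol, 206, 4); (Carol, 206, 4); (Carol, 346, 4); (Carol, 346, 4); (Carol, 346, 4); (Eve, 127, 4); (Eve, 127, 4); (Eve, 127, 4); (Ivan, 93, 7); (Omar, 127, 7); (Sara, 150, 7)

INNER JOIN keeps only pairs where the ON condition holds.
Matching on l.pid = r.pid. A NULL in a compared column never satisfies the condition.
Matched pairs: 12.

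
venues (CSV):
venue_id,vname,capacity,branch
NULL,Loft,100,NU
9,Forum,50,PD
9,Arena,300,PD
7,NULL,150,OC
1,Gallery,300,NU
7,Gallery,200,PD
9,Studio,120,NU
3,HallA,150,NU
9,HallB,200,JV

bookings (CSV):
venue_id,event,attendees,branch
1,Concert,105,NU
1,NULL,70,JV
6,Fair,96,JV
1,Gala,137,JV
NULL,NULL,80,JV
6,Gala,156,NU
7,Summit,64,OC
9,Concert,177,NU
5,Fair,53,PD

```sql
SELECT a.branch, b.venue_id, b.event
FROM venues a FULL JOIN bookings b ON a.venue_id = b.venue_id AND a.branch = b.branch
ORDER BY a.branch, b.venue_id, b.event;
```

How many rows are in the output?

FULL OUTER JOIN keeps every row from both sides; unmatched rows get NULL for the other side's columns.
Matching on a.venue_id = b.venue_id AND a.branch = b.branch. A NULL in a compared column never satisfies the condition.
Matched pairs: 3; unmatched a rows kept: 6; unmatched b rows kept: 6.
Total: 3 matched + 12 padded = 15 rows.

15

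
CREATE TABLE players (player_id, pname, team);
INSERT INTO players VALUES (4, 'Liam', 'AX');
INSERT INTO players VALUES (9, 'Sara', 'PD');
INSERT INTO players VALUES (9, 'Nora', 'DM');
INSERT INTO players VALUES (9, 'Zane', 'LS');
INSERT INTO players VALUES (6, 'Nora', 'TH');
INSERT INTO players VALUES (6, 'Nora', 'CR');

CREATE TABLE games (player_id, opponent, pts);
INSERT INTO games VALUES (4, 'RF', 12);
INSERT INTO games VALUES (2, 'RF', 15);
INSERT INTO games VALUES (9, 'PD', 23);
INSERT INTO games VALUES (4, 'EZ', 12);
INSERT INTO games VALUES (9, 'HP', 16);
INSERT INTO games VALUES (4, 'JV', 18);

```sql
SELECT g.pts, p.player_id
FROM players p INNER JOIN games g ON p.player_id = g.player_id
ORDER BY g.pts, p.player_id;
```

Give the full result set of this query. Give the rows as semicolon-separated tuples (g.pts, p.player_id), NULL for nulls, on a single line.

(12, 4); (12, 4); (16, 9); (16, 9); (16, 9); (18, 4); (23, 9); (23, 9); (23, 9)

INNER JOIN keeps only pairs where the ON condition holds.
Matching on p.player_id = g.player_id.
- p row (player_id=4): matches 3 g row(s) → 3 output row(s).
- p row (player_id=9): matches 2 g row(s) → 2 output row(s).
- p row (player_id=9): matches 2 g row(s) → 2 output row(s).
- p row (player_id=9): matches 2 g row(s) → 2 output row(s).
- p row (player_id=6): no match → dropped.
- p row (player_id=6): no match → dropped.
After projecting and ordering:
g.pts | p.player_id
12 | 4
12 | 4
16 | 9
16 | 9
16 | 9
18 | 4
23 | 9
23 | 9
23 | 9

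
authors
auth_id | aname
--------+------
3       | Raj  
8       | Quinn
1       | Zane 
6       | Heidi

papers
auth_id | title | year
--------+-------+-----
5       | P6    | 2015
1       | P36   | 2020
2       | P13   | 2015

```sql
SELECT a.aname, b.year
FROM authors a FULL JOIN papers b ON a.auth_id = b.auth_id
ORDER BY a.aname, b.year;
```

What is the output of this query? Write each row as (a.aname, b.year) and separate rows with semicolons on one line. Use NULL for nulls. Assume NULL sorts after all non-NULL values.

FULL OUTER JOIN keeps every row from both sides; unmatched rows get NULL for the other side's columns.
Matching on a.auth_id = b.auth_id.
- a (auth_id=3) has no partner → padded with NULL.
- a (auth_id=8) has no partner → padded with NULL.
- a (auth_id=1) pairs with 1 row(s) of b.
- a (auth_id=6) has no partner → padded with NULL.
- 2 row(s) from b found no a partner → padded with NULL.
After projecting and ordering:
a.aname | b.year
Heidi | NULL
Quinn | NULL
Raj | NULL
Zane | 2020
NULL | 2015
NULL | 2015

(Heidi, NULL); (Quinn, NULL); (Raj, NULL); (Zane, 2020); (NULL, 2015); (NULL, 2015)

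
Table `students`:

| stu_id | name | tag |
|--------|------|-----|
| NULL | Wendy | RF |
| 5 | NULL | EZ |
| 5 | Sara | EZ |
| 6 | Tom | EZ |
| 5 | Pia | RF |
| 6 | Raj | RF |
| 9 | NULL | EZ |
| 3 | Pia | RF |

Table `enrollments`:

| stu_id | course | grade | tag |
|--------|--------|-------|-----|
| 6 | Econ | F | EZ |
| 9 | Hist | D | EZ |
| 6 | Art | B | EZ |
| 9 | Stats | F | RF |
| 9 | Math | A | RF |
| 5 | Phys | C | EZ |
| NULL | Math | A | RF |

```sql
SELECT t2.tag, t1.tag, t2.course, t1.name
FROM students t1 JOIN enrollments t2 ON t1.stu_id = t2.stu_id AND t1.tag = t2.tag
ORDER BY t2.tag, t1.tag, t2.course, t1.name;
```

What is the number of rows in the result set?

INNER JOIN keeps only pairs where the ON condition holds.
Matching on t1.stu_id = t2.stu_id AND t1.tag = t2.tag. A NULL in a compared column never satisfies the condition.
- t1 row (stu_id=NULL, tag=RF): no match → dropped.
- t1 row (stu_id=5, tag=EZ): matches 1 t2 row(s) → 1 output row(s).
- t1 row (stu_id=5, tag=EZ): matches 1 t2 row(s) → 1 output row(s).
- t1 row (stu_id=6, tag=EZ): matches 2 t2 row(s) → 2 output row(s).
- t1 row (stu_id=5, tag=RF): no match → dropped.
- t1 row (stu_id=6, tag=RF): no match → dropped.
- t1 row (stu_id=9, tag=EZ): matches 1 t2 row(s) → 1 output row(s).
- t1 row (stu_id=3, tag=RF): no match → dropped.
Total: 5 rows.

5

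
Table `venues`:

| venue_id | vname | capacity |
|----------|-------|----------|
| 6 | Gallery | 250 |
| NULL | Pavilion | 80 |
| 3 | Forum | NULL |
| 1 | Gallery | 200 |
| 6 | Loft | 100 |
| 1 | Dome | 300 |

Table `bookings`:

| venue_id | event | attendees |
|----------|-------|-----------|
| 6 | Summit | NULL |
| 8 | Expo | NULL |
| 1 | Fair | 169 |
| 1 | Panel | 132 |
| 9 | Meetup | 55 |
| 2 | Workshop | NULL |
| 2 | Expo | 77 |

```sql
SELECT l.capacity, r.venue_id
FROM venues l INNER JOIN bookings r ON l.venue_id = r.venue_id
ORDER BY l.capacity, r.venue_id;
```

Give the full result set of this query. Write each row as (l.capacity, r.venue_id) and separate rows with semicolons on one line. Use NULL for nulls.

(100, 6); (200, 1); (200, 1); (250, 6); (300, 1); (300, 1)

INNER JOIN keeps only pairs where the ON condition holds.
Matching on l.venue_id = r.venue_id. A NULL in a compared column never satisfies the condition.
- l (venue_id=6) pairs with 1 row(s) of r.
- l (venue_id=NULL) has no partner → excluded.
- l (venue_id=3) has no partner → excluded.
- l (venue_id=1) pairs with 2 row(s) of r.
- l (venue_id=6) pairs with 1 row(s) of r.
- l (venue_id=1) pairs with 2 row(s) of r.
After projecting and ordering:
l.capacity | r.venue_id
100 | 6
200 | 1
200 | 1
250 | 6
300 | 1
300 | 1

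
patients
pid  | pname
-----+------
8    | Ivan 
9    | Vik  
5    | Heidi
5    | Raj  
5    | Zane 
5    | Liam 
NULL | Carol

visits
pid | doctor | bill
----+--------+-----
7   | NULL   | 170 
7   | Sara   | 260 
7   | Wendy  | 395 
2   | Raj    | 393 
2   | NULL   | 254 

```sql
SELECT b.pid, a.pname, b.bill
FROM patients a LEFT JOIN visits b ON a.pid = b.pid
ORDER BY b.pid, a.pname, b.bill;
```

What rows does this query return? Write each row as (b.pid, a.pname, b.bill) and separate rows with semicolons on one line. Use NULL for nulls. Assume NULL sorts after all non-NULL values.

(NULL, Carol, NULL); (NULL, Heidi, NULL); (NULL, Ivan, NULL); (NULL, Liam, NULL); (NULL, Raj, NULL); (NULL, Vik, NULL); (NULL, Zane, NULL)

LEFT JOIN keeps every row from `patients`; unmatched rows get NULL for `visits`'s columns.
Matching on a.pid = b.pid. A NULL in a compared column never satisfies the condition.
Matched pairs: 0; unmatched a rows kept: 7.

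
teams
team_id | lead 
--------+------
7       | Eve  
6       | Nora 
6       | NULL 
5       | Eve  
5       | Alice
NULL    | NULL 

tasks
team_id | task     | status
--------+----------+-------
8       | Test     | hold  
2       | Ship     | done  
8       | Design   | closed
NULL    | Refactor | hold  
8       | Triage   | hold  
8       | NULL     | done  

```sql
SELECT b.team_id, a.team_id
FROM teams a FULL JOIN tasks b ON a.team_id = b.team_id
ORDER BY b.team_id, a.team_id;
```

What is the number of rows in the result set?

FULL OUTER JOIN keeps every row from both sides; unmatched rows get NULL for the other side's columns.
Matching on a.team_id = b.team_id. A NULL in a compared column never satisfies the condition.
Matched pairs: 0; unmatched a rows kept: 6; unmatched b rows kept: 6.
Total: 0 matched + 12 padded = 12 rows.

12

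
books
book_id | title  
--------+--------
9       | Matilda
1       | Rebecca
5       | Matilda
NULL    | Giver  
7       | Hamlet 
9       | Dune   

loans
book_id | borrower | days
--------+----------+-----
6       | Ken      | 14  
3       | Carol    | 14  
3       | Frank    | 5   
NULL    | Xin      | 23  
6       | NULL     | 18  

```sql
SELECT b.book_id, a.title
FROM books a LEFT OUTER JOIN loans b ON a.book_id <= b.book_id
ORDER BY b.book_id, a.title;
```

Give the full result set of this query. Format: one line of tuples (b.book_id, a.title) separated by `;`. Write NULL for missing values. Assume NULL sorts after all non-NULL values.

(3, Rebecca); (3, Rebecca); (6, Matilda); (6, Matilda); (6, Rebecca); (6, Rebecca); (NULL, Dune); (NULL, Giver); (NULL, Hamlet); (NULL, Matilda)

LEFT JOIN keeps every row from `books`; unmatched rows get NULL for `loans`'s columns.
Matching on a.book_id <= b.book_id. A NULL in a compared column never satisfies the condition.
- book_id=9: no b row matches, row kept with b columns NULL.
- book_id=1: 4 matching b row(s), so 4 row(s) emitted.
- book_id=5: 2 matching b row(s), so 2 row(s) emitted.
- book_id=NULL: no b row matches, row kept with b columns NULL.
- book_id=7: no b row matches, row kept with b columns NULL.
- book_id=9: no b row matches, row kept with b columns NULL.
After projecting and ordering:
b.book_id | a.title
3 | Rebecca
3 | Rebecca
6 | Matilda
6 | Matilda
6 | Rebecca
6 | Rebecca
NULL | Dune
NULL | Giver
NULL | Hamlet
NULL | Matilda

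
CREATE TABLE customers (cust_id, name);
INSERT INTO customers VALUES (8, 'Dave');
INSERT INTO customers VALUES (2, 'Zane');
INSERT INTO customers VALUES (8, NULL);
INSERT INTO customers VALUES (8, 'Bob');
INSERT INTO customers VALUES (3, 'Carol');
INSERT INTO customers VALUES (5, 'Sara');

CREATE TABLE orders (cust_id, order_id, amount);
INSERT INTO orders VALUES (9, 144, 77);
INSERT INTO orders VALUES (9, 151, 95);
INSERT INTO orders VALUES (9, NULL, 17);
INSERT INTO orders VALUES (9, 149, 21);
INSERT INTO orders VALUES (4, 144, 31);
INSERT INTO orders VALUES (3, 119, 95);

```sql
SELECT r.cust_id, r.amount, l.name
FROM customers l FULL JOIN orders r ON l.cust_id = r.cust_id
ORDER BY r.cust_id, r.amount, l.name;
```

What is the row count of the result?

11

FULL OUTER JOIN keeps every row from both sides; unmatched rows get NULL for the other side's columns.
Matching on l.cust_id = r.cust_id.
- l[0] cust_id=8 → no match; kept with NULLs on the r side.
- l[1] cust_id=2 → no match; kept with NULLs on the r side.
- l[2] cust_id=8 → no match; kept with NULLs on the r side.
- l[3] cust_id=8 → no match; kept with NULLs on the r side.
- l[4] cust_id=3 → 1 match(es) in r → 1 row(s).
- l[5] cust_id=5 → no match; kept with NULLs on the r side.
- 5 r row(s) had no l match → kept, l columns NULL.
Total: 1 matched + 10 padded = 11 rows.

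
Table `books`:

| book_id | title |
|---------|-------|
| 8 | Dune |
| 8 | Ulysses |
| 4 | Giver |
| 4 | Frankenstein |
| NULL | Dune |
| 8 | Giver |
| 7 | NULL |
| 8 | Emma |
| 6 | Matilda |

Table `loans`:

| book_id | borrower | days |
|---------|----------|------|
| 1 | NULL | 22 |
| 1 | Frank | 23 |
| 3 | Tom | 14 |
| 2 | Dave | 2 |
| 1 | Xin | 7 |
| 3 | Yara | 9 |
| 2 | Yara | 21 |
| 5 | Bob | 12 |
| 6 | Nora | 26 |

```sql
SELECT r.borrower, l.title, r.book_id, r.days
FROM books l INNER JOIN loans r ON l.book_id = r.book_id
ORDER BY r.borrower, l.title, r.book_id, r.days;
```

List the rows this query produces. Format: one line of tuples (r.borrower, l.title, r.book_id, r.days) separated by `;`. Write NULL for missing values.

(Nora, Matilda, 6, 26)

INNER JOIN keeps only pairs where the ON condition holds.
Matching on l.book_id = r.book_id. A NULL in a compared column never satisfies the condition.
Matched pairs: 1.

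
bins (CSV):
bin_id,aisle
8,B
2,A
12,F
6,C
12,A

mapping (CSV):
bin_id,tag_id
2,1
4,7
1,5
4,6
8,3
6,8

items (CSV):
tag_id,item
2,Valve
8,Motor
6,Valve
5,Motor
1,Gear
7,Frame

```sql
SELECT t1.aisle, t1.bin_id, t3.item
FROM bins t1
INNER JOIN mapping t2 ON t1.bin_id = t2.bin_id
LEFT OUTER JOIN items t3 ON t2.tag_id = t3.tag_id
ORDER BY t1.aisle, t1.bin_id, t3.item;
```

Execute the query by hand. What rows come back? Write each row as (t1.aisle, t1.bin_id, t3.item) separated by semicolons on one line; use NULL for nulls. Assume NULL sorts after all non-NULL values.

Joins associate left-to-right: bins INNER JOIN mapping on bin_id gives 3 intermediate row(s).
Then LEFT JOIN `items t3` on tag_id: each of those 3 rows is kept; rows whose t2.tag_id has no match in t3 get NULL for t3's columns.

(A, 2, Gear); (B, 8, NULL); (C, 6, Motor)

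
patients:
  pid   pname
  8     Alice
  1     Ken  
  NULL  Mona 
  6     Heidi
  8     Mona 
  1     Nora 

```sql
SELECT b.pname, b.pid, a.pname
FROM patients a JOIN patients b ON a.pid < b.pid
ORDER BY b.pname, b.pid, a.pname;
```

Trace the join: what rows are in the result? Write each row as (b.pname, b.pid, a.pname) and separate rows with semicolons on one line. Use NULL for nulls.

INNER JOIN keeps only pairs where the ON condition holds.
Matching on a.pid < b.pid. A NULL in a compared column never satisfies the condition.
Matched pairs: 8.

(Alice, 8, Heidi); (Alice, 8, Ken); (Alice, 8, Nora); (Heidi, 6, Ken); (Heidi, 6, Nora); (Mona, 8, Heidi); (Mona, 8, Ken); (Mona, 8, Nora)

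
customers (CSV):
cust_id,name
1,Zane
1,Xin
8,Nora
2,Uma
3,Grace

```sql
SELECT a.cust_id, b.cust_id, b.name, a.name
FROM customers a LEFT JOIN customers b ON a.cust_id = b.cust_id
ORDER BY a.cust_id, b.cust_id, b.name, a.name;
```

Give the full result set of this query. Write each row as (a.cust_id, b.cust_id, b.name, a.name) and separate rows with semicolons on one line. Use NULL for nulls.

LEFT JOIN keeps every row from `customers a`; unmatched rows get NULL for `customers b`'s columns.
Matching on a.cust_id = b.cust_id.
- a (cust_id=1) pairs with 2 row(s) of b.
- a (cust_id=1) pairs with 2 row(s) of b.
- a (cust_id=8) pairs with 1 row(s) of b.
- a (cust_id=2) pairs with 1 row(s) of b.
- a (cust_id=3) pairs with 1 row(s) of b.
After projecting and ordering:
a.cust_id | b.cust_id | b.name | a.name
1 | 1 | Xin | Xin
1 | 1 | Xin | Zane
1 | 1 | Zane | Xin
1 | 1 | Zane | Zane
2 | 2 | Uma | Uma
3 | 3 | Grace | Grace
8 | 8 | Nora | Nora

(1, 1, Xin, Xin); (1, 1, Xin, Zane); (1, 1, Zane, Xin); (1, 1, Zane, Zane); (2, 2, Uma, Uma); (3, 3, Grace, Grace); (8, 8, Nora, Nora)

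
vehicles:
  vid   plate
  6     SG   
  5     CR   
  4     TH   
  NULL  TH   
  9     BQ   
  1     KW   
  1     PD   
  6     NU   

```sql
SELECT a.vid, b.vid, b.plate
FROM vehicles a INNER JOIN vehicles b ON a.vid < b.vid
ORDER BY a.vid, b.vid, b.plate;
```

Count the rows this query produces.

INNER JOIN keeps only pairs where the ON condition holds.
Matching on a.vid < b.vid. A NULL in a compared column never satisfies the condition.
Matched pairs: 19.
Total: 19 rows.

19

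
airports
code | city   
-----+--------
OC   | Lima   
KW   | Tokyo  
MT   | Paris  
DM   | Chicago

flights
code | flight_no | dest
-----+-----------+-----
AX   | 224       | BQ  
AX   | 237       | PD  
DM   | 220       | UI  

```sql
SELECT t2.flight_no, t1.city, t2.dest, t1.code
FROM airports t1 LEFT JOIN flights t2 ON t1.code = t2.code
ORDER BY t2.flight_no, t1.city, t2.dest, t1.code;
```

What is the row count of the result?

4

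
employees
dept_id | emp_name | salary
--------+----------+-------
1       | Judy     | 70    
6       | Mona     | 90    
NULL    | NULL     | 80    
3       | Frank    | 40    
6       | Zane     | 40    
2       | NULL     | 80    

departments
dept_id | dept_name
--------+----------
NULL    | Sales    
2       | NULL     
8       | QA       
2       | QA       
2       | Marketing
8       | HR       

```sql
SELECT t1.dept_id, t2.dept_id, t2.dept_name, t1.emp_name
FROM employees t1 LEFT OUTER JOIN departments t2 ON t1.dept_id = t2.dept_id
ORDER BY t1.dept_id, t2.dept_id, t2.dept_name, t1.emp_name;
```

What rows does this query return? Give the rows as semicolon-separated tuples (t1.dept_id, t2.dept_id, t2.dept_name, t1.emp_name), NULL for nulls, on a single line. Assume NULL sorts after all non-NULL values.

(1, NULL, NULL, Judy); (2, 2, Marketing, NULL); (2, 2, QA, NULL); (2, 2, NULL, NULL); (3, NULL, NULL, Frank); (6, NULL, NULL, Mona); (6, NULL, NULL, Zane); (NULL, NULL, NULL, NULL)

LEFT JOIN keeps every row from `employees`; unmatched rows get NULL for `departments`'s columns.
Matching on t1.dept_id = t2.dept_id. A NULL in a compared column never satisfies the condition.
- dept_id=1: no t2 row matches, row kept with t2 columns NULL.
- dept_id=6: no t2 row matches, row kept with t2 columns NULL.
- dept_id=NULL: no t2 row matches, row kept with t2 columns NULL.
- dept_id=3: no t2 row matches, row kept with t2 columns NULL.
- dept_id=6: no t2 row matches, row kept with t2 columns NULL.
- dept_id=2: 3 matching t2 row(s), so 3 row(s) emitted.
After projecting and ordering:
t1.dept_id | t2.dept_id | t2.dept_name | t1.emp_name
1 | NULL | NULL | Judy
2 | 2 | Marketing | NULL
2 | 2 | QA | NULL
2 | 2 | NULL | NULL
3 | NULL | NULL | Frank
6 | NULL | NULL | Mona
6 | NULL | NULL | Zane
NULL | NULL | NULL | NULL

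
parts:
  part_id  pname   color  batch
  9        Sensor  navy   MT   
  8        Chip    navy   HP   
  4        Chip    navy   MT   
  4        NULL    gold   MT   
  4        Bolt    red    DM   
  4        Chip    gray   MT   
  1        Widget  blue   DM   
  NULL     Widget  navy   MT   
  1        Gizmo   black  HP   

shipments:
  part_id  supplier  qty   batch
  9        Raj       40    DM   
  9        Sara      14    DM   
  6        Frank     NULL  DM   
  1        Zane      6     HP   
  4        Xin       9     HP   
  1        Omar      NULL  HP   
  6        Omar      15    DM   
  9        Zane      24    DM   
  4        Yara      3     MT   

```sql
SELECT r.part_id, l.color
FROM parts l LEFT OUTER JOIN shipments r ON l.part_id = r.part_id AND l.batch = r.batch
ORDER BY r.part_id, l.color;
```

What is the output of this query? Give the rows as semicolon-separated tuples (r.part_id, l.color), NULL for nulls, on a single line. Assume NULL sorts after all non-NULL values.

LEFT JOIN keeps every row from `parts`; unmatched rows get NULL for `shipments`'s columns.
Matching on l.part_id = r.part_id AND l.batch = r.batch. A NULL in a compared column never satisfies the condition.
Matched pairs: 5; unmatched l rows kept: 5.

(1, black); (1, black); (4, gold); (4, gray); (4, navy); (NULL, blue); (NULL, navy); (NULL, navy); (NULL, navy); (NULL, red)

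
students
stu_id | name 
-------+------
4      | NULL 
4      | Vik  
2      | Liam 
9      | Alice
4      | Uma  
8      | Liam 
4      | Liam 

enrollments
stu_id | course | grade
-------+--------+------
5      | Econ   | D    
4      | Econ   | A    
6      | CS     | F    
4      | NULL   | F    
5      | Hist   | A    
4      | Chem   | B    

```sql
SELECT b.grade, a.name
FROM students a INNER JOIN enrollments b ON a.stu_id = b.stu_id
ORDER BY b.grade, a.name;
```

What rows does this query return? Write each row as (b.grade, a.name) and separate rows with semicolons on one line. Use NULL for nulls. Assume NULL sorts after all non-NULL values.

(A, Liam); (A, Uma); (A, Vik); (A, NULL); (B, Liam); (B, Uma); (B, Vik); (B, NULL); (F, Liam); (F, Uma); (F, Vik); (F, NULL)

INNER JOIN keeps only pairs where the ON condition holds.
Matching on a.stu_id = b.stu_id.
- a[0] stu_id=4 → 3 match(es) in b → 3 row(s).
- a[1] stu_id=4 → 3 match(es) in b → 3 row(s).
- a[2] stu_id=2 → no match; dropped.
- a[3] stu_id=9 → no match; dropped.
- a[4] stu_id=4 → 3 match(es) in b → 3 row(s).
- a[5] stu_id=8 → no match; dropped.
- a[6] stu_id=4 → 3 match(es) in b → 3 row(s).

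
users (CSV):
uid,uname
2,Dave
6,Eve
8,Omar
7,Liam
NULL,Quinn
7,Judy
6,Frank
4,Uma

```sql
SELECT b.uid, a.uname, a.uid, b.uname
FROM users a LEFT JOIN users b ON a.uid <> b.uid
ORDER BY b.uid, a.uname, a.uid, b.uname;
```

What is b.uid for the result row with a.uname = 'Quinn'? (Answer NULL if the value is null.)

NULL

LEFT JOIN keeps every row from `users a`; unmatched rows get NULL for `users b`'s columns.
Matching on a.uid <> b.uid. A NULL in a compared column never satisfies the condition.
- a (uid=2) pairs with 6 row(s) of b.
- a (uid=6) pairs with 5 row(s) of b.
- a (uid=8) pairs with 6 row(s) of b.
- a (uid=7) pairs with 5 row(s) of b.
- a (uid=NULL) has no partner → padded with NULL.
- a (uid=7) pairs with 5 row(s) of b.
- a (uid=6) pairs with 5 row(s) of b.
- a (uid=4) pairs with 6 row(s) of b.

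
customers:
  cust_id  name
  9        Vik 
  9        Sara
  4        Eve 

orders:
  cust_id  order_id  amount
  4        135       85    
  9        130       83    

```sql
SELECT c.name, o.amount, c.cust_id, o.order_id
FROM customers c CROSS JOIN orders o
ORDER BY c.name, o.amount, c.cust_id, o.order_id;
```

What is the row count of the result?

CROSS JOIN pairs every row of `customers` with every row of `orders`: 3 × 2 = 6 rows.

6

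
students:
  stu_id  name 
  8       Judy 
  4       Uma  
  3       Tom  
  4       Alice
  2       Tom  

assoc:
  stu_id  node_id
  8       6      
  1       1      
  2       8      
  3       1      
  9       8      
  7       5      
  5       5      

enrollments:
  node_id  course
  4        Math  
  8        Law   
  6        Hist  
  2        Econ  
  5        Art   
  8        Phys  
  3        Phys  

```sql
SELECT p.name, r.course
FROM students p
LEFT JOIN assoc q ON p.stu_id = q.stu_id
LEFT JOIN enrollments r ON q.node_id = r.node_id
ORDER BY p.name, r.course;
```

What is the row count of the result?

Step 1 — p LEFT JOIN q on stu_id → 5 row(s).
Then LEFT JOIN `enrollments r` on node_id: each of those 5 rows is kept; rows whose q.node_id has no match in r get NULL for r's columns.
Result: 6 row(s).

6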